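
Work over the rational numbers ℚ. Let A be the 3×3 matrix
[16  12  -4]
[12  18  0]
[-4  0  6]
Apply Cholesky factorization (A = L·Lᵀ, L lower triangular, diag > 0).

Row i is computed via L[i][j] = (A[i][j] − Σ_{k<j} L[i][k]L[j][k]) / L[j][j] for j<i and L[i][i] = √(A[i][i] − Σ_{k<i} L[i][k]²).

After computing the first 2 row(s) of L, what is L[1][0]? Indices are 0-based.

Step 1: L[0][0] = √(16) = 4.
  L[1][0] = (12) / L[0][0] = 3.
Step 2: L[1][1] = √(9) = 3.

L[1][0] = 3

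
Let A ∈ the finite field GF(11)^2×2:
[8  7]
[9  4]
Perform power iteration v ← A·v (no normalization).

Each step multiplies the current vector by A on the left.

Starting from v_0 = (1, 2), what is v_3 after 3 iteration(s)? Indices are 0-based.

v_3 = (9, 1)

v_0 = (1, 2).
v_1 = A·v_0 = (0, 6).
v_2 = A·v_1 = (9, 2).
v_3 = A·v_2 = (9, 1).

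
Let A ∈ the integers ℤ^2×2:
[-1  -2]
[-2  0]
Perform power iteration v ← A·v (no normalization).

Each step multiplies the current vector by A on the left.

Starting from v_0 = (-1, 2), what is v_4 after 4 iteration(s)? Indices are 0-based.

v_0 = (-1, 2).
v_1 = A·v_0 = (-3, 2).
v_2 = A·v_1 = (-1, 6).
v_3 = A·v_2 = (-11, 2).
v_4 = A·v_3 = (7, 22).

v_4 = (7, 22)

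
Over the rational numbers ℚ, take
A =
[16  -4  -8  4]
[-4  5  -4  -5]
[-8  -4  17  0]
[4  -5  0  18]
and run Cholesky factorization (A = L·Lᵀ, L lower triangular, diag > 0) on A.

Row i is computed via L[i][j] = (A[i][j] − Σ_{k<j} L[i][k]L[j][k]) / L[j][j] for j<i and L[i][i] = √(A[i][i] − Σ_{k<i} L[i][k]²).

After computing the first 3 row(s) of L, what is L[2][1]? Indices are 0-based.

L[2][1] = -3

Step 1: L[0][0] = √(16) = 4.
  L[1][0] = (-4) / L[0][0] = -1.
Step 2: L[1][1] = √(4) = 2.
  L[2][0] = (-8) / L[0][0] = -2.
  L[2][1] = (-6) / L[1][1] = -3.
Step 3: L[2][2] = √(4) = 2.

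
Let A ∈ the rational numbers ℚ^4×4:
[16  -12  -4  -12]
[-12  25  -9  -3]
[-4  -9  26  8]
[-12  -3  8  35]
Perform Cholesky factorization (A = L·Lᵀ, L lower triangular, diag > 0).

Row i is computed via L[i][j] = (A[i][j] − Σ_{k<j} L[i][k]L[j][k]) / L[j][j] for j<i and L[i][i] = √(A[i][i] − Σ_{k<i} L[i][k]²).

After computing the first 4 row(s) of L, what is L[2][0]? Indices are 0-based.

Step 1: L[0][0] = √(16) = 4.
  L[1][0] = (-12) / L[0][0] = -3.
Step 2: L[1][1] = √(16) = 4.
  L[2][0] = (-4) / L[0][0] = -1.
  L[2][1] = (-12) / L[1][1] = -3.
Step 3: L[2][2] = √(16) = 4.
  L[3][0] = (-12) / L[0][0] = -3.
  L[3][1] = (-12) / L[1][1] = -3.
  L[3][2] = (-4) / L[2][2] = -1.
Step 4: L[3][3] = √(16) = 4.

L[2][0] = -1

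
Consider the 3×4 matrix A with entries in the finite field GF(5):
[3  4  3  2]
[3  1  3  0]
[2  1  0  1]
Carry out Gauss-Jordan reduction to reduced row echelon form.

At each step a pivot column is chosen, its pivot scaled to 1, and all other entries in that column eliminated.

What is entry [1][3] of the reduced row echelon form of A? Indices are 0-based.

pivot(0,0)=3: scale R0 → (1, 3, 1, 4)
  clear (1,0): R1 −= (3)R0 → (0, 2, 0, 3)
  clear (2,0): R2 −= (2)R0 → (0, 0, 3, 3)
pivot(1,1)=2: scale R1 → (0, 1, 0, 4)
  clear (0,1): R0 −= (3)R1 → (1, 0, 1, 2)
pivot(2,2)=3: scale R2 → (0, 0, 1, 1)
  clear (0,2): R0 −= (1)R2 → (1, 0, 0, 1)

M[1][3] = 4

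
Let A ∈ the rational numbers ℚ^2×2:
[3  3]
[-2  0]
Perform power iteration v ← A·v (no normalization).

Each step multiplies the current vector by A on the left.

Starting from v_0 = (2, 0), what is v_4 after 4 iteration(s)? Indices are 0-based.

v_4 = (-90, 36)

v_0 = (2, 0).
v_1 = A·v_0 = (6, -4).
v_2 = A·v_1 = (6, -12).
v_3 = A·v_2 = (-18, -12).
v_4 = A·v_3 = (-90, 36).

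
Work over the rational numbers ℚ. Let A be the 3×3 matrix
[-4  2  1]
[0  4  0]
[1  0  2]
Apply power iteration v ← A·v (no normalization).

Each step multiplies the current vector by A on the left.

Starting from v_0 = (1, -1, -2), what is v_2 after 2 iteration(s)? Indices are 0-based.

v_2 = (21, -16, -14)

v_0 = (1, -1, -2).
v_1 = A·v_0 = (-8, -4, -3).
v_2 = A·v_1 = (21, -16, -14).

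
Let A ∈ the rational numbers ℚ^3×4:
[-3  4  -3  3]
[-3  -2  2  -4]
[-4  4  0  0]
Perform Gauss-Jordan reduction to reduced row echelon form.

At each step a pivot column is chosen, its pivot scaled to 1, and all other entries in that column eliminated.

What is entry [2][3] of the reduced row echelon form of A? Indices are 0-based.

M[2][3] = -11/13

step 1: normalize row 0 (÷-3) = (1, -4/3, 1, -1)
  row 1: subtract -3×row0 = (0, -6, 5, -7)
  row 2: subtract -4×row0 = (0, -4/3, 4, -4)
step 2: normalize row 1 (÷-6) = (0, 1, -5/6, 7/6)
  row 0: subtract -4/3×row1 = (1, 0, -1/9, 5/9)
  row 2: subtract -4/3×row1 = (0, 0, 26/9, -22/9)
step 3: normalize row 2 (÷26/9) = (0, 0, 1, -11/13)
  row 0: subtract -1/9×row2 = (1, 0, 0, 6/13)
  row 1: subtract -5/6×row2 = (0, 1, 0, 6/13)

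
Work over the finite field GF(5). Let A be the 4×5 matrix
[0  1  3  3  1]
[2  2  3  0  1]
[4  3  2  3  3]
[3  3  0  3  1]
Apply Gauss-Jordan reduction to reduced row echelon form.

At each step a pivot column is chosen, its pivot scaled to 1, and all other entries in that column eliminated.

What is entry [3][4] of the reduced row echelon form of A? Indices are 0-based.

pivot(0,0): swap R0↔R1
pivot(0,0)=2: scale R0 → (1, 1, 4, 0, 3)
  clear (2,0): R2 −= (4)R0 → (0, 4, 1, 3, 1)
  clear (3,0): R3 −= (3)R0 → (0, 0, 3, 3, 2)
pivot(1,1)=1: scale R1 → (0, 1, 3, 3, 1)
  clear (0,1): R0 −= (1)R1 → (1, 0, 1, 2, 2)
  clear (2,1): R2 −= (4)R1 → (0, 0, 4, 1, 2)
pivot(2,2)=4: scale R2 → (0, 0, 1, 4, 3)
  clear (0,2): R0 −= (1)R2 → (1, 0, 0, 3, 4)
  clear (1,2): R1 −= (3)R2 → (0, 1, 0, 1, 2)
  clear (3,2): R3 −= (3)R2 → (0, 0, 0, 1, 3)
pivot(3,3)=1: scale R3 → (0, 0, 0, 1, 3)
  clear (0,3): R0 −= (3)R3 → (1, 0, 0, 0, 0)
  clear (1,3): R1 −= (1)R3 → (0, 1, 0, 0, 4)
  clear (2,3): R2 −= (4)R3 → (0, 0, 1, 0, 1)

M[3][4] = 3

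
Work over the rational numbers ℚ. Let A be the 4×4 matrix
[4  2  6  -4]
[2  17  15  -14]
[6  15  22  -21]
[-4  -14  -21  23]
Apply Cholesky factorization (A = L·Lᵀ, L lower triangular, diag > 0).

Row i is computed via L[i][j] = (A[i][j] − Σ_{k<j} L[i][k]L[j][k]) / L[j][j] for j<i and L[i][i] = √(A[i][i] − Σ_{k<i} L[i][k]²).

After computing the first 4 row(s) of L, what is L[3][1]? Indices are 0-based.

L[3][1] = -3

Step 1: L[0][0] = √(4) = 2.
  L[1][0] = (2) / L[0][0] = 1.
Step 2: L[1][1] = √(16) = 4.
  L[2][0] = (6) / L[0][0] = 3.
  L[2][1] = (12) / L[1][1] = 3.
Step 3: L[2][2] = √(4) = 2.
  L[3][0] = (-4) / L[0][0] = -2.
  L[3][1] = (-12) / L[1][1] = -3.
  L[3][2] = (-6) / L[2][2] = -3.
Step 4: L[3][3] = √(1) = 1.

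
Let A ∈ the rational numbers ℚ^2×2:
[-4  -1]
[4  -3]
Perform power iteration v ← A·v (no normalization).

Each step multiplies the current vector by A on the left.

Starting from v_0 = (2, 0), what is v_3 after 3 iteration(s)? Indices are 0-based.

v_0 = (2, 0).
v_1 = A·v_0 = (-8, 8).
v_2 = A·v_1 = (24, -56).
v_3 = A·v_2 = (-40, 264).

v_3 = (-40, 264)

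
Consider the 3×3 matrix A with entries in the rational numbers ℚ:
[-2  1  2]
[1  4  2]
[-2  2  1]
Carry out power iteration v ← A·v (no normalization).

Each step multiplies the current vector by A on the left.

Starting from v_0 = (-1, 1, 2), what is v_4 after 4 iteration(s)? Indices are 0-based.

v_0 = (-1, 1, 2).
v_1 = A·v_0 = (7, 7, 6).
v_2 = A·v_1 = (5, 47, 6).
v_3 = A·v_2 = (49, 205, 90).
v_4 = A·v_3 = (287, 1049, 402).

v_4 = (287, 1049, 402)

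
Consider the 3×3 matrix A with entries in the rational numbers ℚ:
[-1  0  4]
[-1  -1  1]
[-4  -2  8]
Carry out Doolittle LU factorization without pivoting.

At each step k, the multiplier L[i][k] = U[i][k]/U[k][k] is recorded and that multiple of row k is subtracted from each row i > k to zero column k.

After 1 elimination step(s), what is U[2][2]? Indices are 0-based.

U[2][2] = -8

k=0: U[0][0]=-1
  eliminate (1,0): mult=1, new row 1: (0, -1, -3); set L[1][0]=1
  eliminate (2,0): mult=4, new row 2: (0, -2, -8); set L[2][0]=4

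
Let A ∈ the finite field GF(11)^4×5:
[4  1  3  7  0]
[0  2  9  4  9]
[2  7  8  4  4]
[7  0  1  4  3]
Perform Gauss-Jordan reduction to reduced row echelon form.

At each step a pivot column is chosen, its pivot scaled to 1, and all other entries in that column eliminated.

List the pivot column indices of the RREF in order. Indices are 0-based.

pivot columns: 0, 1, 2, 3

step 1: normalize row 0 (÷4) = (1, 3, 9, 10, 0)
  row 2: subtract 2×row0 = (0, 1, 1, 6, 4)
  row 3: subtract 7×row0 = (0, 1, 4, 0, 3)
step 2: normalize row 1 (÷2) = (0, 1, 10, 2, 10)
  row 0: subtract 3×row1 = (1, 0, 1, 4, 3)
  row 2: subtract 1×row1 = (0, 0, 2, 4, 5)
  row 3: subtract 1×row1 = (0, 0, 5, 9, 4)
step 3: normalize row 2 (÷2) = (0, 0, 1, 2, 8)
  row 0: subtract 1×row2 = (1, 0, 0, 2, 6)
  row 1: subtract 10×row2 = (0, 1, 0, 4, 7)
  row 3: subtract 5×row2 = (0, 0, 0, 10, 8)
step 4: normalize row 3 (÷10) = (0, 0, 0, 1, 3)
  row 0: subtract 2×row3 = (1, 0, 0, 0, 0)
  row 1: subtract 4×row3 = (0, 1, 0, 0, 6)
  row 2: subtract 2×row3 = (0, 0, 1, 0, 2)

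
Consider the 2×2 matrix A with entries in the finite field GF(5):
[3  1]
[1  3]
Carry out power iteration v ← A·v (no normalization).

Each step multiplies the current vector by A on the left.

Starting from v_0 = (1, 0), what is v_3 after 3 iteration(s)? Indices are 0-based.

v_3 = (1, 3)

v_0 = (1, 0).
v_1 = A·v_0 = (3, 1).
v_2 = A·v_1 = (0, 1).
v_3 = A·v_2 = (1, 3).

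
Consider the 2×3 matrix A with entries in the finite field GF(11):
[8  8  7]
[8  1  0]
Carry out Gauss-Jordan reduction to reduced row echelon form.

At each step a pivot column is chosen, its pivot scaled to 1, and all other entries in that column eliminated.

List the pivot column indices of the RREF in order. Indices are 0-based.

pivot(0,0)=8: scale R0 → (1, 1, 5)
  clear (1,0): R1 −= (8)R0 → (0, 4, 4)
pivot(1,1)=4: scale R1 → (0, 1, 1)
  clear (0,1): R0 −= (1)R1 → (1, 0, 4)

pivot columns: 0, 1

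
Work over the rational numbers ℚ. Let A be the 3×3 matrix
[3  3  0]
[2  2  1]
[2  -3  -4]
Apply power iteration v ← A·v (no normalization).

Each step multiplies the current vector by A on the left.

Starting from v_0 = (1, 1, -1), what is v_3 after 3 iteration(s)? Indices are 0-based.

v_0 = (1, 1, -1).
v_1 = A·v_0 = (6, 3, 3).
v_2 = A·v_1 = (27, 21, -9).
v_3 = A·v_2 = (144, 87, 27).

v_3 = (144, 87, 27)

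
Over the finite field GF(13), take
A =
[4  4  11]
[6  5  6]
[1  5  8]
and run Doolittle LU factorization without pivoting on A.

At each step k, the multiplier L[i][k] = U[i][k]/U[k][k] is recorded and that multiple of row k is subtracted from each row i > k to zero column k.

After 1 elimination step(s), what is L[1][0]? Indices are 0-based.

L[1][0] = 8

Step 1: pivot at (0,0) is 4.
  row1 ← row1 − (8)·row0  ⇒  L[1][0]=8, U row1=(0, 12, 9)
  row2 ← row2 − (10)·row0  ⇒  L[2][0]=10, U row2=(0, 4, 2)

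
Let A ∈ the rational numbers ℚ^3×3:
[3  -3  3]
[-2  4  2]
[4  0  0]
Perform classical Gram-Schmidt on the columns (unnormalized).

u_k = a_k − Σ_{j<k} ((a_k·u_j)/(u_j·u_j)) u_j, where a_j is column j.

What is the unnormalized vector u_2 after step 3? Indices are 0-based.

u_2 = (288/109, 216/109, -108/109)

Step 1: u_0 = a_0 = (3, -2, 4).
Step 2: u_1 = a_1 − (-17/29)·u_0 = (-36/29, 82/29, 68/29).
Step 3: u_2 = a_2 − (5/29)·u_0 − (14/109)·u_1 = (288/109, 216/109, -108/109).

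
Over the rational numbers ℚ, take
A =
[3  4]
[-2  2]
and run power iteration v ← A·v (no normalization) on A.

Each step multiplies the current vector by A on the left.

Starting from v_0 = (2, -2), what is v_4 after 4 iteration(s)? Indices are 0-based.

v_4 = (-278, 428)

v_0 = (2, -2).
v_1 = A·v_0 = (-2, -8).
v_2 = A·v_1 = (-38, -12).
v_3 = A·v_2 = (-162, 52).
v_4 = A·v_3 = (-278, 428).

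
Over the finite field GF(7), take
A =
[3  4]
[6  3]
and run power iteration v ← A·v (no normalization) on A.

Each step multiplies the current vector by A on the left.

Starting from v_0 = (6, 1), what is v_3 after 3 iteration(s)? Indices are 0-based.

v_3 = (3, 0)

v_0 = (6, 1).
v_1 = A·v_0 = (1, 4).
v_2 = A·v_1 = (5, 4).
v_3 = A·v_2 = (3, 0).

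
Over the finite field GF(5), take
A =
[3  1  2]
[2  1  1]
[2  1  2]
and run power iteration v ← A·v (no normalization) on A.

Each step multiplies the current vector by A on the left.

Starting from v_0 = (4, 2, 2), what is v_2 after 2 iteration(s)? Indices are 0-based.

v_2 = (4, 2, 1)

v_0 = (4, 2, 2).
v_1 = A·v_0 = (3, 2, 4).
v_2 = A·v_1 = (4, 2, 1).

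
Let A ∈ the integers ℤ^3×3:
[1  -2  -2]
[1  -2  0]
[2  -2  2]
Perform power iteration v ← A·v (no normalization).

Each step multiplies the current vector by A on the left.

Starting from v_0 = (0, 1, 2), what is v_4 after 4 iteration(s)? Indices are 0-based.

v_0 = (0, 1, 2).
v_1 = A·v_0 = (-6, -2, 2).
v_2 = A·v_1 = (-6, -2, -4).
v_3 = A·v_2 = (6, -2, -16).
v_4 = A·v_3 = (42, 10, -16).

v_4 = (42, 10, -16)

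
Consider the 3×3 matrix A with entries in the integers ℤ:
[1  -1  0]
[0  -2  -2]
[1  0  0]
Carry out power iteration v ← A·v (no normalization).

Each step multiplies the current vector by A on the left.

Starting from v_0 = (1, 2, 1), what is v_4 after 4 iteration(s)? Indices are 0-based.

v_0 = (1, 2, 1).
v_1 = A·v_0 = (-1, -6, 1).
v_2 = A·v_1 = (5, 10, -1).
v_3 = A·v_2 = (-5, -18, 5).
v_4 = A·v_3 = (13, 26, -5).

v_4 = (13, 26, -5)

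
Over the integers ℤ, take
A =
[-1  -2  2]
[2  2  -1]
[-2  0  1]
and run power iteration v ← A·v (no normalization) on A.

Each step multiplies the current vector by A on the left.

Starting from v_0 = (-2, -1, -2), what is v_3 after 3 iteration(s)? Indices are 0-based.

v_3 = (12, 2, -22)

v_0 = (-2, -1, -2).
v_1 = A·v_0 = (0, -4, 2).
v_2 = A·v_1 = (12, -10, 2).
v_3 = A·v_2 = (12, 2, -22).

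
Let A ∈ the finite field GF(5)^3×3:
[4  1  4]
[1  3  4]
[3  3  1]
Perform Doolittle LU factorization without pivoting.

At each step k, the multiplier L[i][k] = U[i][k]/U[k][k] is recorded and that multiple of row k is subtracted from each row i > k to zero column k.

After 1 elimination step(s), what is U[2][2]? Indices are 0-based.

k=0: U[0][0]=4
  eliminate (1,0): mult=4, new row 1: (0, 4, 3); set L[1][0]=4
  eliminate (2,0): mult=2, new row 2: (0, 1, 3); set L[2][0]=2

U[2][2] = 3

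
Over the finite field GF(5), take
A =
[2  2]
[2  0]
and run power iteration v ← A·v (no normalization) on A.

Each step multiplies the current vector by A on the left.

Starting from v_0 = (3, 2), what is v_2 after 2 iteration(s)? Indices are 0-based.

v_2 = (2, 0)

v_0 = (3, 2).
v_1 = A·v_0 = (0, 1).
v_2 = A·v_1 = (2, 0).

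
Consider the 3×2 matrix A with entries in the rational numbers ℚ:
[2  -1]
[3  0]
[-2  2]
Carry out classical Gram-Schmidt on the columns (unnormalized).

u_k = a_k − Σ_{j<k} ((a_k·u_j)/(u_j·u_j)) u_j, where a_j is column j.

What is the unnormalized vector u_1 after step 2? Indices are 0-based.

u_1 = (-5/17, 18/17, 22/17)

Step 1: u_0 = a_0 = (2, 3, -2).
Step 2: u_1 = a_1 − (-6/17)·u_0 = (-5/17, 18/17, 22/17).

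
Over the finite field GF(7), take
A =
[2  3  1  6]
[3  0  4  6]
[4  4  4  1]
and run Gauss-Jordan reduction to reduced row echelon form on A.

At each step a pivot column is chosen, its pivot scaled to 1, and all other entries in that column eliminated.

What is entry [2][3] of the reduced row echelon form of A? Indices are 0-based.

M[2][3] = 4

[1] R0 /= 2  ⇒  (1, 5, 4, 3)
     R1 -= 3·R0  ⇒  (0, 6, 6, 4)
     R2 -= 4·R0  ⇒  (0, 5, 2, 3)
[2] R1 /= 6  ⇒  (0, 1, 1, 3)
     R0 -= 5·R1  ⇒  (1, 0, 6, 2)
     R2 -= 5·R1  ⇒  (0, 0, 4, 2)
[3] R2 /= 4  ⇒  (0, 0, 1, 4)
     R0 -= 6·R2  ⇒  (1, 0, 0, 6)
     R1 -= 1·R2  ⇒  (0, 1, 0, 6)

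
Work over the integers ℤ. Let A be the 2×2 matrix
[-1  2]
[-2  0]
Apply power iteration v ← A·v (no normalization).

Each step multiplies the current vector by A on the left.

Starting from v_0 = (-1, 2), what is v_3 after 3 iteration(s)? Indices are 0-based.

v_0 = (-1, 2).
v_1 = A·v_0 = (5, 2).
v_2 = A·v_1 = (-1, -10).
v_3 = A·v_2 = (-19, 2).

v_3 = (-19, 2)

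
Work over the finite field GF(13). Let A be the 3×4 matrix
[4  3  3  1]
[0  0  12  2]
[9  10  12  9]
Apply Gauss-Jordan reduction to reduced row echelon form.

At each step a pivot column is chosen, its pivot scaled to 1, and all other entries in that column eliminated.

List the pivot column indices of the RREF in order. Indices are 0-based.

step 1: normalize row 0 (÷4) = (1, 4, 4, 10)
  row 2: subtract 9×row0 = (0, 0, 2, 10)
skip col 1 (zero from row 1)
step 2: normalize row 1 (÷12) = (0, 0, 1, 11)
  row 0: subtract 4×row1 = (1, 4, 0, 5)
  row 2: subtract 2×row1 = (0, 0, 0, 1)
step 3: normalize row 2 (÷1) = (0, 0, 0, 1)
  row 0: subtract 5×row2 = (1, 4, 0, 0)
  row 1: subtract 11×row2 = (0, 0, 1, 0)

pivot columns: 0, 2, 3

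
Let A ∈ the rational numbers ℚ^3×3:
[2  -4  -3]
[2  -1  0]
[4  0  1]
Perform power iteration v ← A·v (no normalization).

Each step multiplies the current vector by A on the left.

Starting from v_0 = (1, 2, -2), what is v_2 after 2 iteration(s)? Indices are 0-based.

v_0 = (1, 2, -2).
v_1 = A·v_0 = (0, 0, 2).
v_2 = A·v_1 = (-6, 0, 2).

v_2 = (-6, 0, 2)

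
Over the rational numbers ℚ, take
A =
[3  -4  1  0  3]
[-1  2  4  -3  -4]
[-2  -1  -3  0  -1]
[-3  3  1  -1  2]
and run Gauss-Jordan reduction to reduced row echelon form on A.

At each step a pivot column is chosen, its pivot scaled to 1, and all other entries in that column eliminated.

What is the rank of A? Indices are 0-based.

step 1: normalize row 0 (÷3) = (1, -4/3, 1/3, 0, 1)
  row 1: subtract -1×row0 = (0, 2/3, 13/3, -3, -3)
  row 2: subtract -2×row0 = (0, -11/3, -7/3, 0, 1)
  row 3: subtract -3×row0 = (0, -1, 2, -1, 5)
step 2: normalize row 1 (÷2/3) = (0, 1, 13/2, -9/2, -9/2)
  row 0: subtract -4/3×row1 = (1, 0, 9, -6, -5)
  row 2: subtract -11/3×row1 = (0, 0, 43/2, -33/2, -31/2)
  row 3: subtract -1×row1 = (0, 0, 17/2, -11/2, 1/2)
step 3: normalize row 2 (÷43/2) = (0, 0, 1, -33/43, -31/43)
  row 0: subtract 9×row2 = (1, 0, 0, 39/43, 64/43)
  row 1: subtract 13/2×row2 = (0, 1, 0, 21/43, 8/43)
  row 3: subtract 17/2×row2 = (0, 0, 0, 44/43, 285/43)
step 4: normalize row 3 (÷44/43) = (0, 0, 0, 1, 285/44)
  row 0: subtract 39/43×row3 = (1, 0, 0, 0, -193/44)
  row 1: subtract 21/43×row3 = (0, 1, 0, 0, -131/44)
  row 2: subtract -33/43×row3 = (0, 0, 1, 0, 17/4)

rank = 4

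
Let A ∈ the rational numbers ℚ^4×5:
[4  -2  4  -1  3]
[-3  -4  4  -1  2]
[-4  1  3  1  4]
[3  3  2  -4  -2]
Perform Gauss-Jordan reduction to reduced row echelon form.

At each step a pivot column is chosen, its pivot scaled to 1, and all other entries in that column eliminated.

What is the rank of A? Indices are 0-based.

rank = 4

[1] R0 /= 4  ⇒  (1, -1/2, 1, -1/4, 3/4)
     R1 -= -3·R0  ⇒  (0, -11/2, 7, -7/4, 17/4)
     R2 -= -4·R0  ⇒  (0, -1, 7, 0, 7)
     R3 -= 3·R0  ⇒  (0, 9/2, -1, -13/4, -17/4)
[2] R1 /= -11/2  ⇒  (0, 1, -14/11, 7/22, -17/22)
     R0 -= -1/2·R1  ⇒  (1, 0, 4/11, -1/11, 4/11)
     R2 -= -1·R1  ⇒  (0, 0, 63/11, 7/22, 137/22)
     R3 -= 9/2·R1  ⇒  (0, 0, 52/11, -103/22, -17/22)
[3] R2 /= 63/11  ⇒  (0, 0, 1, 1/18, 137/126)
     R0 -= 4/11·R2  ⇒  (1, 0, 0, -1/9, -2/63)
     R1 -= -14/11·R2  ⇒  (0, 1, 0, 7/18, 11/18)
     R3 -= 52/11·R2  ⇒  (0, 0, 0, -89/18, -745/126)
[4] R3 /= -89/18  ⇒  (0, 0, 0, 1, 745/623)
     R0 -= -1/9·R3  ⇒  (1, 0, 0, 0, 9/89)
     R1 -= 7/18·R3  ⇒  (0, 1, 0, 0, 13/89)
     R2 -= 1/18·R3  ⇒  (0, 0, 1, 0, 636/623)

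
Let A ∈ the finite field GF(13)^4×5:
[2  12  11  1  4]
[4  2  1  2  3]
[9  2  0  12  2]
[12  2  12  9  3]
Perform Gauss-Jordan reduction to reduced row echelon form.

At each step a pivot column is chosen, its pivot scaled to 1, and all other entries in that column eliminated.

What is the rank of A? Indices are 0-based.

pivot(0,0)=2: scale R0 → (1, 6, 12, 7, 2)
  clear (1,0): R1 −= (4)R0 → (0, 4, 5, 0, 8)
  clear (2,0): R2 −= (9)R0 → (0, 0, 9, 1, 10)
  clear (3,0): R3 −= (12)R0 → (0, 8, 11, 3, 5)
pivot(1,1)=4: scale R1 → (0, 1, 11, 0, 2)
  clear (0,1): R0 −= (6)R1 → (1, 0, 11, 7, 3)
  clear (3,1): R3 −= (8)R1 → (0, 0, 1, 3, 2)
pivot(2,2)=9: scale R2 → (0, 0, 1, 3, 4)
  clear (0,2): R0 −= (11)R2 → (1, 0, 0, 0, 11)
  clear (1,2): R1 −= (11)R2 → (0, 1, 0, 6, 10)
  clear (3,2): R3 −= (1)R2 → (0, 0, 0, 0, 11)
col 3: no nonzero at/below row 3; advance.
pivot(3,4)=11: scale R3 → (0, 0, 0, 0, 1)
  clear (0,4): R0 −= (11)R3 → (1, 0, 0, 0, 0)
  clear (1,4): R1 −= (10)R3 → (0, 1, 0, 6, 0)
  clear (2,4): R2 −= (4)R3 → (0, 0, 1, 3, 0)

rank = 4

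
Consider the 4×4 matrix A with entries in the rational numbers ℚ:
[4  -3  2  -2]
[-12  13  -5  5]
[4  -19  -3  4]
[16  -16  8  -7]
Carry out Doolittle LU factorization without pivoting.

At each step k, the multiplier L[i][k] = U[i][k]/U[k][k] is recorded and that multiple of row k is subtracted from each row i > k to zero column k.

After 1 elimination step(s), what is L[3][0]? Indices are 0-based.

k=0: U[0][0]=4
  eliminate (1,0): mult=-3, new row 1: (0, 4, 1, -1); set L[1][0]=-3
  eliminate (2,0): mult=1, new row 2: (0, -16, -5, 6); set L[2][0]=1
  eliminate (3,0): mult=4, new row 3: (0, -4, 0, 1); set L[3][0]=4

L[3][0] = 4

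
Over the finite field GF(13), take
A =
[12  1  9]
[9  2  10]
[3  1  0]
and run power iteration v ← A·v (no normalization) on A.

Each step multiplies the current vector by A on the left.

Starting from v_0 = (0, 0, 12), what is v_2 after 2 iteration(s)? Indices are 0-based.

v_2 = (12, 3, 2)

v_0 = (0, 0, 12).
v_1 = A·v_0 = (4, 3, 0).
v_2 = A·v_1 = (12, 3, 2).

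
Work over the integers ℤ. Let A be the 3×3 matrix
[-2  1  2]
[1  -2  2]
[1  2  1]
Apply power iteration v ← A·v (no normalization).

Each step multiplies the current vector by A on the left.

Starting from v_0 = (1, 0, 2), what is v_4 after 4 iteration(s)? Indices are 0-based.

v_4 = (49, -32, 114)

v_0 = (1, 0, 2).
v_1 = A·v_0 = (2, 5, 3).
v_2 = A·v_1 = (7, -2, 15).
v_3 = A·v_2 = (14, 41, 18).
v_4 = A·v_3 = (49, -32, 114).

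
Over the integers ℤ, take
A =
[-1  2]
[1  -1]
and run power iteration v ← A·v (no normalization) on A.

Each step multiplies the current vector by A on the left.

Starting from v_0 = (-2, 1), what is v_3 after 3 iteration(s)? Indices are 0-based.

v_3 = (24, -17)

v_0 = (-2, 1).
v_1 = A·v_0 = (4, -3).
v_2 = A·v_1 = (-10, 7).
v_3 = A·v_2 = (24, -17).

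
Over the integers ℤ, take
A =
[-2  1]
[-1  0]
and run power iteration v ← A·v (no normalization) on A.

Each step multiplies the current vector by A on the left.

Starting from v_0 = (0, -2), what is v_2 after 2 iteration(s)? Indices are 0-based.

v_2 = (4, 2)

v_0 = (0, -2).
v_1 = A·v_0 = (-2, 0).
v_2 = A·v_1 = (4, 2).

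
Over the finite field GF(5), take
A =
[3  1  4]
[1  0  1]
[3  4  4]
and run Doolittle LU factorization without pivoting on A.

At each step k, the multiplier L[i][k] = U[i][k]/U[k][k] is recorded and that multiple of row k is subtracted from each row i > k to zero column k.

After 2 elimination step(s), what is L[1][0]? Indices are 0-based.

[col 0] pivot 3
  R1 -= 2*R0 → (0, 3, 3)  (L[1][0] := 2)
  R2 -= 1*R0 → (0, 3, 0)  (L[2][0] := 1)
[col 1] pivot 3
  R2 -= 1*R1 → (0, 0, 2)  (L[2][1] := 1)

L[1][0] = 2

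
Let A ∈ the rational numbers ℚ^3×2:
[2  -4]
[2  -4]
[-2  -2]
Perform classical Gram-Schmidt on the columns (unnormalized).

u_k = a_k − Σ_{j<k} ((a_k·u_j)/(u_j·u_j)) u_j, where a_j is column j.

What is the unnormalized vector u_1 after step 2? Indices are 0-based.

Step 1: u_0 = a_0 = (2, 2, -2).
Step 2: u_1 = a_1 − (-1)·u_0 = (-2, -2, -4).

u_1 = (-2, -2, -4)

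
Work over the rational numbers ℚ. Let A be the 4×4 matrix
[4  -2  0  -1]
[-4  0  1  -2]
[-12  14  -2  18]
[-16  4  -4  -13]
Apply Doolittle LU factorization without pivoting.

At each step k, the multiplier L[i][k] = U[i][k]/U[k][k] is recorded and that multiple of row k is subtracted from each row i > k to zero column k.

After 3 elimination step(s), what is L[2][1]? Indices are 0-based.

L[2][1] = -4

k=0: U[0][0]=4
  eliminate (1,0): mult=-1, new row 1: (0, -2, 1, -3); set L[1][0]=-1
  eliminate (2,0): mult=-3, new row 2: (0, 8, -2, 15); set L[2][0]=-3
  eliminate (3,0): mult=-4, new row 3: (0, -4, -4, -17); set L[3][0]=-4
k=1: U[1][1]=-2
  eliminate (2,1): mult=-4, new row 2: (0, 0, 2, 3); set L[2][1]=-4
  eliminate (3,1): mult=2, new row 3: (0, 0, -6, -11); set L[3][1]=2
k=2: U[2][2]=2
  eliminate (3,2): mult=-3, new row 3: (0, 0, 0, -2); set L[3][2]=-3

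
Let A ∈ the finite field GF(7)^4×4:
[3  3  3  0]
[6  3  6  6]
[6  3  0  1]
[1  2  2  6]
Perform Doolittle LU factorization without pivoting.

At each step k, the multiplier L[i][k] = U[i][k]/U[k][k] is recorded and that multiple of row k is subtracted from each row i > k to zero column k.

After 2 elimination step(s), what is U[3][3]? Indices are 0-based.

U[3][3] = 1

Step 1: pivot at (0,0) is 3.
  row1 ← row1 − (2)·row0  ⇒  L[1][0]=2, U row1=(0, 4, 0, 6)
  row2 ← row2 − (2)·row0  ⇒  L[2][0]=2, U row2=(0, 4, 1, 1)
  row3 ← row3 − (5)·row0  ⇒  L[3][0]=5, U row3=(0, 1, 1, 6)
Step 2: pivot at (1,1) is 4.
  row2 ← row2 − (1)·row1  ⇒  L[2][1]=1, U row2=(0, 0, 1, 2)
  row3 ← row3 − (2)·row1  ⇒  L[3][1]=2, U row3=(0, 0, 1, 1)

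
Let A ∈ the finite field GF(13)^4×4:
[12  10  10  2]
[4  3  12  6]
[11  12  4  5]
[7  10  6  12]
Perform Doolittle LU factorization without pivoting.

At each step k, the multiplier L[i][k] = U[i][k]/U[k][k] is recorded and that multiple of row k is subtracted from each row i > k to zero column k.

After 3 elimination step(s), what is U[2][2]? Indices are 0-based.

[col 0] pivot 12
  R1 -= 9*R0 → (0, 4, 0, 1)  (L[1][0] := 9)
  R2 -= 2*R0 → (0, 5, 10, 1)  (L[2][0] := 2)
  R3 -= 6*R0 → (0, 2, 11, 0)  (L[3][0] := 6)
[col 1] pivot 4
  R2 -= 11*R1 → (0, 0, 10, 3)  (L[2][1] := 11)
  R3 -= 7*R1 → (0, 0, 11, 6)  (L[3][1] := 7)
[col 2] pivot 10
  R3 -= 5*R2 → (0, 0, 0, 4)  (L[3][2] := 5)

U[2][2] = 10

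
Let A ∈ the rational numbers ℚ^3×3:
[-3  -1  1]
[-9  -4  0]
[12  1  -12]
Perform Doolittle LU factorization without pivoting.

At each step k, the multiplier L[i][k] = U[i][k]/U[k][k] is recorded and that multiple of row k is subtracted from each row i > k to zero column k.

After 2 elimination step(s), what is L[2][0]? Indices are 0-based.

L[2][0] = -4

k=0: U[0][0]=-3
  eliminate (1,0): mult=3, new row 1: (0, -1, -3); set L[1][0]=3
  eliminate (2,0): mult=-4, new row 2: (0, -3, -8); set L[2][0]=-4
k=1: U[1][1]=-1
  eliminate (2,1): mult=3, new row 2: (0, 0, 1); set L[2][1]=3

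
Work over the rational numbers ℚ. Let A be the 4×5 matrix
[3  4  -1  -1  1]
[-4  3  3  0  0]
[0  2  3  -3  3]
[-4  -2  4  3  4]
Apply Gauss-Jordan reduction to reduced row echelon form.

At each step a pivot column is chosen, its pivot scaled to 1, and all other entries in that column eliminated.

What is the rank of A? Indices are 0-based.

[1] R0 /= 3  ⇒  (1, 4/3, -1/3, -1/3, 1/3)
     R1 -= -4·R0  ⇒  (0, 25/3, 5/3, -4/3, 4/3)
     R3 -= -4·R0  ⇒  (0, 10/3, 8/3, 5/3, 16/3)
[2] R1 /= 25/3  ⇒  (0, 1, 1/5, -4/25, 4/25)
     R0 -= 4/3·R1  ⇒  (1, 0, -3/5, -3/25, 3/25)
     R2 -= 2·R1  ⇒  (0, 0, 13/5, -67/25, 67/25)
     R3 -= 10/3·R1  ⇒  (0, 0, 2, 11/5, 24/5)
[3] R2 /= 13/5  ⇒  (0, 0, 1, -67/65, 67/65)
     R0 -= -3/5·R2  ⇒  (1, 0, 0, -48/65, 48/65)
     R1 -= 1/5·R2  ⇒  (0, 1, 0, 3/65, -3/65)
     R3 -= 2·R2  ⇒  (0, 0, 0, 277/65, 178/65)
[4] R3 /= 277/65  ⇒  (0, 0, 0, 1, 178/277)
     R0 -= -48/65·R3  ⇒  (1, 0, 0, 0, 336/277)
     R1 -= 3/65·R3  ⇒  (0, 1, 0, 0, -21/277)
     R2 -= -67/65·R3  ⇒  (0, 0, 1, 0, 469/277)

rank = 4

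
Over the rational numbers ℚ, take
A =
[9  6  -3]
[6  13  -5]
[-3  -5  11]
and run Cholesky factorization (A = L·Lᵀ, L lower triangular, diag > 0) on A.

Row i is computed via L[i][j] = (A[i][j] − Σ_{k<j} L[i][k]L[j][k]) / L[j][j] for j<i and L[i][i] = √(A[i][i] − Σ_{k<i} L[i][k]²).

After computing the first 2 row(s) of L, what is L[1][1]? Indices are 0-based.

L[1][1] = 3

Step 1: L[0][0] = √(9) = 3.
  L[1][0] = (6) / L[0][0] = 2.
Step 2: L[1][1] = √(9) = 3.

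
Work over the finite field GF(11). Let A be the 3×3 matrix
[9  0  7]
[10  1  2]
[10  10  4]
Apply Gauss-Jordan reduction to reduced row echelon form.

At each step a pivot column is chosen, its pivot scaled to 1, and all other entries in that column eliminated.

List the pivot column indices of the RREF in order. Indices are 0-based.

pivot columns: 0, 1, 2

step 1: normalize row 0 (÷9) = (1, 0, 2)
  row 1: subtract 10×row0 = (0, 1, 4)
  row 2: subtract 10×row0 = (0, 10, 6)
step 2: normalize row 1 (÷1) = (0, 1, 4)
  row 2: subtract 10×row1 = (0, 0, 10)
step 3: normalize row 2 (÷10) = (0, 0, 1)
  row 0: subtract 2×row2 = (1, 0, 0)
  row 1: subtract 4×row2 = (0, 1, 0)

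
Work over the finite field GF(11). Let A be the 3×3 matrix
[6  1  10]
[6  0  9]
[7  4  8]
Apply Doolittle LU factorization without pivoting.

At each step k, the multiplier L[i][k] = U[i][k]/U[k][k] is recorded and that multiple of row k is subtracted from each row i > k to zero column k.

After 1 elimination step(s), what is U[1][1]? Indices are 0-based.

U[1][1] = 10

k=0: U[0][0]=6
  eliminate (1,0): mult=1, new row 1: (0, 10, 10); set L[1][0]=1
  eliminate (2,0): mult=3, new row 2: (0, 1, 0); set L[2][0]=3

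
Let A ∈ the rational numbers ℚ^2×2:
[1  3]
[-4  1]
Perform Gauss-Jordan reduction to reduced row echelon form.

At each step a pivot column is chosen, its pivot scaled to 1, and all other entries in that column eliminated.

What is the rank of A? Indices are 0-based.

rank = 2

[1] R0 /= 1  ⇒  (1, 3)
     R1 -= -4·R0  ⇒  (0, 13)
[2] R1 /= 13  ⇒  (0, 1)
     R0 -= 3·R1  ⇒  (1, 0)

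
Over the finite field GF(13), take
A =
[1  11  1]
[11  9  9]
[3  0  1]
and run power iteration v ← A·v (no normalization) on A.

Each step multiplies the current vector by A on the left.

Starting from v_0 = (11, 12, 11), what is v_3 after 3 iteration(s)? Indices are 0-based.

v_3 = (0, 5, 3)

v_0 = (11, 12, 11).
v_1 = A·v_0 = (11, 3, 5).
v_2 = A·v_1 = (10, 11, 12).
v_3 = A·v_2 = (0, 5, 3).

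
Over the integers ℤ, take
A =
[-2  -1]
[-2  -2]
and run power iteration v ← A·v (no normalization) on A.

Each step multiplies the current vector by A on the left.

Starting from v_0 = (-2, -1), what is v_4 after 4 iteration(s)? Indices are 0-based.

v_0 = (-2, -1).
v_1 = A·v_0 = (5, 6).
v_2 = A·v_1 = (-16, -22).
v_3 = A·v_2 = (54, 76).
v_4 = A·v_3 = (-184, -260).

v_4 = (-184, -260)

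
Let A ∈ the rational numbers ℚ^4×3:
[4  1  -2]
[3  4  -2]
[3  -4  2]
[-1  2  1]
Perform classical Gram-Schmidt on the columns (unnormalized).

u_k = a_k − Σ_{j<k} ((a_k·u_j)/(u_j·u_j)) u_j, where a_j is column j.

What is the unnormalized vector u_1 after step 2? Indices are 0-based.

u_1 = (27/35, 134/35, -146/35, 72/35)

Step 1: u_0 = a_0 = (4, 3, 3, -1).
Step 2: u_1 = a_1 − (2/35)·u_0 = (27/35, 134/35, -146/35, 72/35).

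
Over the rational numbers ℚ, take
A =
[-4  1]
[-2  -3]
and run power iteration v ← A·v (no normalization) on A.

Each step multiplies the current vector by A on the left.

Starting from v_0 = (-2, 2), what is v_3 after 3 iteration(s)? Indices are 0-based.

v_3 = (154, 126)

v_0 = (-2, 2).
v_1 = A·v_0 = (10, -2).
v_2 = A·v_1 = (-42, -14).
v_3 = A·v_2 = (154, 126).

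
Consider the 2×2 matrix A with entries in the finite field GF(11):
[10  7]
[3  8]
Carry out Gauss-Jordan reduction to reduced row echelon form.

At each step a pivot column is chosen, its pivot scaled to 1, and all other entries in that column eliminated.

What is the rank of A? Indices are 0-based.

rank = 2

pivot(0,0)=10: scale R0 → (1, 4)
  clear (1,0): R1 −= (3)R0 → (0, 7)
pivot(1,1)=7: scale R1 → (0, 1)
  clear (0,1): R0 −= (4)R1 → (1, 0)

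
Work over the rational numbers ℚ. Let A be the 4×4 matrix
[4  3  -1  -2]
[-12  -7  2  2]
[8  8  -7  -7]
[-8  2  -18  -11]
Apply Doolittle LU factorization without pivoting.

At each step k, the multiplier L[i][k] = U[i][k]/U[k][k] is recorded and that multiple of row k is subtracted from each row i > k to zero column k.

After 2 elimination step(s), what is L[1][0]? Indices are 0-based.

L[1][0] = -3

[col 0] pivot 4
  R1 -= -3*R0 → (0, 2, -1, -4)  (L[1][0] := -3)
  R2 -= 2*R0 → (0, 2, -5, -3)  (L[2][0] := 2)
  R3 -= -2*R0 → (0, 8, -20, -15)  (L[3][0] := -2)
[col 1] pivot 2
  R2 -= 1*R1 → (0, 0, -4, 1)  (L[2][1] := 1)
  R3 -= 4*R1 → (0, 0, -16, 1)  (L[3][1] := 4)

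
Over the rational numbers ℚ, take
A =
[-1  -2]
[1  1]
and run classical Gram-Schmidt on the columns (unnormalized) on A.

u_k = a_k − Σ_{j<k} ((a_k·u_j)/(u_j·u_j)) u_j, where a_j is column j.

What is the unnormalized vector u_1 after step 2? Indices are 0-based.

Step 1: u_0 = a_0 = (-1, 1).
Step 2: u_1 = a_1 − (3/2)·u_0 = (-1/2, -1/2).

u_1 = (-1/2, -1/2)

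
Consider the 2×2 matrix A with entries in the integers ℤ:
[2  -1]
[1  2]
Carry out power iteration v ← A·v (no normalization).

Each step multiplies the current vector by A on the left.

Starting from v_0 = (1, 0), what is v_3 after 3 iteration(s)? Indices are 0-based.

v_3 = (2, 11)

v_0 = (1, 0).
v_1 = A·v_0 = (2, 1).
v_2 = A·v_1 = (3, 4).
v_3 = A·v_2 = (2, 11).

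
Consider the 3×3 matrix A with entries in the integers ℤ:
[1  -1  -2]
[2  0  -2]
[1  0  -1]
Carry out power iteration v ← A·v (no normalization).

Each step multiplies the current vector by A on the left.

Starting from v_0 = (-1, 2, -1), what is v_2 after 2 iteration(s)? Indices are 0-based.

v_0 = (-1, 2, -1).
v_1 = A·v_0 = (-1, 0, 0).
v_2 = A·v_1 = (-1, -2, -1).

v_2 = (-1, -2, -1)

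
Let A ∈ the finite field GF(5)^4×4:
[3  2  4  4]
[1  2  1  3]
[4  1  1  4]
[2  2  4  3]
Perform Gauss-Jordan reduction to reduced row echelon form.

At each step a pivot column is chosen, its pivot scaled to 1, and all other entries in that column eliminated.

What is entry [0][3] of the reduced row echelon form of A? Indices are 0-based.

M[0][3] = 1

[1] R0 /= 3  ⇒  (1, 4, 3, 3)
     R1 -= 1·R0  ⇒  (0, 3, 3, 0)
     R2 -= 4·R0  ⇒  (0, 0, 4, 2)
     R3 -= 2·R0  ⇒  (0, 4, 3, 2)
[2] R1 /= 3  ⇒  (0, 1, 1, 0)
     R0 -= 4·R1  ⇒  (1, 0, 4, 3)
     R3 -= 4·R1  ⇒  (0, 0, 4, 2)
[3] R2 /= 4  ⇒  (0, 0, 1, 3)
     R0 -= 4·R2  ⇒  (1, 0, 0, 1)
     R1 -= 1·R2  ⇒  (0, 1, 0, 2)
     R3 -= 4·R2  ⇒  (0, 0, 0, 0)
column 3 empty below row 3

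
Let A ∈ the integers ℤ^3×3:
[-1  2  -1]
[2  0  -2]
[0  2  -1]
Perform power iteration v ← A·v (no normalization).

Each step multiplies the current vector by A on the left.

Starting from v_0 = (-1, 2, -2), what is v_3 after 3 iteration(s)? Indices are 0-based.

v_3 = (15, -14, 6)

v_0 = (-1, 2, -2).
v_1 = A·v_0 = (7, 2, 6).
v_2 = A·v_1 = (-9, 2, -2).
v_3 = A·v_2 = (15, -14, 6).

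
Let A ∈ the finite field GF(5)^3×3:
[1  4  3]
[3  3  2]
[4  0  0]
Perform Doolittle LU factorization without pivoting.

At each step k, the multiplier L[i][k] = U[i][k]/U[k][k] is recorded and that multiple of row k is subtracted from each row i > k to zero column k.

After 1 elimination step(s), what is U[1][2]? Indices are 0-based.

U[1][2] = 3

[col 0] pivot 1
  R1 -= 3*R0 → (0, 1, 3)  (L[1][0] := 3)
  R2 -= 4*R0 → (0, 4, 3)  (L[2][0] := 4)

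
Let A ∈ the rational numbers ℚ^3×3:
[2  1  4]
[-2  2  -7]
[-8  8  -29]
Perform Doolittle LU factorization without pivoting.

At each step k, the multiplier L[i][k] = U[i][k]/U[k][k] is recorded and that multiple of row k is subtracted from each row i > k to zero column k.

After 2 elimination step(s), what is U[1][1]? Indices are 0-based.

U[1][1] = 3

[col 0] pivot 2
  R1 -= -1*R0 → (0, 3, -3)  (L[1][0] := -1)
  R2 -= -4*R0 → (0, 12, -13)  (L[2][0] := -4)
[col 1] pivot 3
  R2 -= 4*R1 → (0, 0, -1)  (L[2][1] := 4)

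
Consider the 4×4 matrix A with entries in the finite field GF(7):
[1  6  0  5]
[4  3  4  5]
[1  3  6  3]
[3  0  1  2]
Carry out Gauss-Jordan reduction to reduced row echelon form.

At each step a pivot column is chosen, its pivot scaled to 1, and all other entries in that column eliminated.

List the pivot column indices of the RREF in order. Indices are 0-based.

pivot columns: 0, 1, 2, 3

[1] R0 /= 1  ⇒  (1, 6, 0, 5)
     R1 -= 4·R0  ⇒  (0, 0, 4, 6)
     R2 -= 1·R0  ⇒  (0, 4, 6, 5)
     R3 -= 3·R0  ⇒  (0, 3, 1, 1)
[2] R1 <-> R2
[2] R1 /= 4  ⇒  (0, 1, 5, 3)
     R0 -= 6·R1  ⇒  (1, 0, 5, 1)
     R3 -= 3·R1  ⇒  (0, 0, 0, 6)
[3] R2 /= 4  ⇒  (0, 0, 1, 5)
     R0 -= 5·R2  ⇒  (1, 0, 0, 4)
     R1 -= 5·R2  ⇒  (0, 1, 0, 6)
[4] R3 /= 6  ⇒  (0, 0, 0, 1)
     R0 -= 4·R3  ⇒  (1, 0, 0, 0)
     R1 -= 6·R3  ⇒  (0, 1, 0, 0)
     R2 -= 5·R3  ⇒  (0, 0, 1, 0)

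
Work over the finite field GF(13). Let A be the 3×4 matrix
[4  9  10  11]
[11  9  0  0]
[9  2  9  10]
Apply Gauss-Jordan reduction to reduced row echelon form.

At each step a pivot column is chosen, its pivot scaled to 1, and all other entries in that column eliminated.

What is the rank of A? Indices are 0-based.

rank = 3

pivot(0,0)=4: scale R0 → (1, 12, 9, 6)
  clear (1,0): R1 −= (11)R0 → (0, 7, 5, 12)
  clear (2,0): R2 −= (9)R0 → (0, 11, 6, 8)
pivot(1,1)=7: scale R1 → (0, 1, 10, 11)
  clear (0,1): R0 −= (12)R1 → (1, 0, 6, 4)
  clear (2,1): R2 −= (11)R1 → (0, 0, 0, 4)
col 2: no nonzero at/below row 2; advance.
pivot(2,3)=4: scale R2 → (0, 0, 0, 1)
  clear (0,3): R0 −= (4)R2 → (1, 0, 6, 0)
  clear (1,3): R1 −= (11)R2 → (0, 1, 10, 0)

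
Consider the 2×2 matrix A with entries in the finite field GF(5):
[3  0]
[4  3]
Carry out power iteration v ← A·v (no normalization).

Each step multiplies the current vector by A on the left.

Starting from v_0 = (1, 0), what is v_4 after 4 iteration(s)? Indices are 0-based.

v_0 = (1, 0).
v_1 = A·v_0 = (3, 4).
v_2 = A·v_1 = (4, 4).
v_3 = A·v_2 = (2, 3).
v_4 = A·v_3 = (1, 2).

v_4 = (1, 2)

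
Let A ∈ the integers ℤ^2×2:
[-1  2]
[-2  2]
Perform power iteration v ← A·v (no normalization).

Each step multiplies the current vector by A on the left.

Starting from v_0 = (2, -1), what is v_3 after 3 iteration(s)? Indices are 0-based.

v_3 = (0, 8)

v_0 = (2, -1).
v_1 = A·v_0 = (-4, -6).
v_2 = A·v_1 = (-8, -4).
v_3 = A·v_2 = (0, 8).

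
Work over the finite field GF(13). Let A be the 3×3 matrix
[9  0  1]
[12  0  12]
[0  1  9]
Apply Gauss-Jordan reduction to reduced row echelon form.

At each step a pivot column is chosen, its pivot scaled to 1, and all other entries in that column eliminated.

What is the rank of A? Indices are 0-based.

step 1: normalize row 0 (÷9) = (1, 0, 3)
  row 1: subtract 12×row0 = (0, 0, 2)
step 2: exchange rows 1,2
step 2: normalize row 1 (÷1) = (0, 1, 9)
step 3: normalize row 2 (÷2) = (0, 0, 1)
  row 0: subtract 3×row2 = (1, 0, 0)
  row 1: subtract 9×row2 = (0, 1, 0)

rank = 3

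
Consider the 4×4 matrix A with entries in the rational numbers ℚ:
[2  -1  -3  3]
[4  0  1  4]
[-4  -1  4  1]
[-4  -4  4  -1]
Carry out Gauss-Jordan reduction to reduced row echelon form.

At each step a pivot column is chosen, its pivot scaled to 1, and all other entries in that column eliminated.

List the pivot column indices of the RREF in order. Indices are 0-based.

pivot columns: 0, 1, 2, 3

pivot(0,0)=2: scale R0 → (1, -1/2, -3/2, 3/2)
  clear (1,0): R1 −= (4)R0 → (0, 2, 7, -2)
  clear (2,0): R2 −= (-4)R0 → (0, -3, -2, 7)
  clear (3,0): R3 −= (-4)R0 → (0, -6, -2, 5)
pivot(1,1)=2: scale R1 → (0, 1, 7/2, -1)
  clear (0,1): R0 −= (-1/2)R1 → (1, 0, 1/4, 1)
  clear (2,1): R2 −= (-3)R1 → (0, 0, 17/2, 4)
  clear (3,1): R3 −= (-6)R1 → (0, 0, 19, -1)
pivot(2,2)=17/2: scale R2 → (0, 0, 1, 8/17)
  clear (0,2): R0 −= (1/4)R2 → (1, 0, 0, 15/17)
  clear (1,2): R1 −= (7/2)R2 → (0, 1, 0, -45/17)
  clear (3,2): R3 −= (19)R2 → (0, 0, 0, -169/17)
pivot(3,3)=-169/17: scale R3 → (0, 0, 0, 1)
  clear (0,3): R0 −= (15/17)R3 → (1, 0, 0, 0)
  clear (1,3): R1 −= (-45/17)R3 → (0, 1, 0, 0)
  clear (2,3): R2 −= (8/17)R3 → (0, 0, 1, 0)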